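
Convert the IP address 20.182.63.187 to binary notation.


20 = 00010100
182 = 10110110
63 = 00111111
187 = 10111011
Binary: 00010100.10110110.00111111.10111011


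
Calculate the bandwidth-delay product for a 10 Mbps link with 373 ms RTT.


BDP = bandwidth * RTT
= 10 Mbps * 373 ms
= 10 * 1e6 * 373 / 1000 bits
= 3730000 bits
= 466250 bytes
= 455.3223 KB
BDP = 3730000 bits (466250 bytes)


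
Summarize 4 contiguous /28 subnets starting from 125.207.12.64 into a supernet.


Original prefix: /28
Number of subnets: 4 = 2^2
New prefix = 28 - 2 = 26
Supernet: 125.207.12.64/26


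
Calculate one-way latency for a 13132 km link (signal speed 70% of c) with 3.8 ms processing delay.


Speed = 0.7 * 3e5 km/s = 210000 km/s
Propagation delay = 13132 / 210000 = 0.0625 s = 62.5333 ms
Processing delay = 3.8 ms
Total one-way latency = 66.3333 ms


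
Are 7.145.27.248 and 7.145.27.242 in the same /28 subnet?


Mask: 255.255.255.240
7.145.27.248 AND mask = 7.145.27.240
7.145.27.242 AND mask = 7.145.27.240
Yes, same subnet (7.145.27.240)


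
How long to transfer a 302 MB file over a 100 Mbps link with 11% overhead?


Effective throughput = 100 * (1 - 11/100) = 89 Mbps
File size in Mb = 302 * 8 = 2416 Mb
Time = 2416 / 89
Time = 27.1461 seconds


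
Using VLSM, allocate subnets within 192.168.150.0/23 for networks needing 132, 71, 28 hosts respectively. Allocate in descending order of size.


132 hosts -> /24 (254 usable): 192.168.150.0/24
71 hosts -> /25 (126 usable): 192.168.151.0/25
28 hosts -> /27 (30 usable): 192.168.151.128/27
Allocation: 192.168.150.0/24 (132 hosts, 254 usable); 192.168.151.0/25 (71 hosts, 126 usable); 192.168.151.128/27 (28 hosts, 30 usable)


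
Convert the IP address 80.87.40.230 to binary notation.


80 = 01010000
87 = 01010111
40 = 00101000
230 = 11100110
Binary: 01010000.01010111.00101000.11100110


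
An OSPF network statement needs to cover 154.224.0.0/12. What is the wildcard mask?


Subnet mask: 255.240.0.0
Wildcard = 255.255.255.255 - subnet mask
255 - 255 = 0
255 - 240 = 15
255 - 0 = 255
255 - 0 = 255
Wildcard: 0.15.255.255


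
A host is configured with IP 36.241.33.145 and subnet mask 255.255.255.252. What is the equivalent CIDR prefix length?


Binary: 11111111.11111111.11111111.11111100
Count leading 1s
Prefix: /30


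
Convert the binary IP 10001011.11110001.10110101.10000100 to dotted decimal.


10001011 = 139
11110001 = 241
10110101 = 181
10000100 = 132
IP: 139.241.181.132


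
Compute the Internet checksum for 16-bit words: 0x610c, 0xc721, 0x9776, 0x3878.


Sum all words (with carry folding):
+ 0x610c = 0x610c
+ 0xc721 = 0x282e
+ 0x9776 = 0xbfa4
+ 0x3878 = 0xf81c
One's complement: ~0xf81c
Checksum = 0x07e3


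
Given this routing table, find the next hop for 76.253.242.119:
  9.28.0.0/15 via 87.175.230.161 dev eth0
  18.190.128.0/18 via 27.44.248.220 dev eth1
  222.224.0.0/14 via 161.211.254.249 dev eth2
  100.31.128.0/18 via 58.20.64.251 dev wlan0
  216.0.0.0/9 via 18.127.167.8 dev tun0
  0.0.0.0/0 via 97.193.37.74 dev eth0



Longest prefix match for 76.253.242.119:
  /15 9.28.0.0: no
  /18 18.190.128.0: no
  /14 222.224.0.0: no
  /18 100.31.128.0: no
  /9 216.0.0.0: no
  /0 0.0.0.0: MATCH
Selected: next-hop 97.193.37.74 via eth0 (matched /0)


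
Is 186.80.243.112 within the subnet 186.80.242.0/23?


Subnet network: 186.80.242.0
Test IP AND mask: 186.80.242.0
Yes, 186.80.243.112 is in 186.80.242.0/23


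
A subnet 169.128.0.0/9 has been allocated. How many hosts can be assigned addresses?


Host bits = 32 - 9 = 23
Total addresses = 2^23 = 8388608
Usable = total - 2 (network and broadcast)
Usable hosts: 8388606


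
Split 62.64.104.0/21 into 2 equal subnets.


New prefix = 21 + 1 = 22
Each subnet has 1024 addresses
  62.64.104.0/22
  62.64.108.0/22
Subnets: 62.64.104.0/22, 62.64.108.0/22


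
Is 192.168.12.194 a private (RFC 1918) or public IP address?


RFC 1918 private ranges:
  10.0.0.0/8 (10.0.0.0 - 10.255.255.255)
  172.16.0.0/12 (172.16.0.0 - 172.31.255.255)
  192.168.0.0/16 (192.168.0.0 - 192.168.255.255)
Private (in 192.168.0.0/16)


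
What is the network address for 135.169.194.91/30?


IP:   10000111.10101001.11000010.01011011
Mask: 11111111.11111111.11111111.11111100
AND operation:
Net:  10000111.10101001.11000010.01011000
Network: 135.169.194.88/30


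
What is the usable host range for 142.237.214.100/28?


Network: 142.237.214.96
Broadcast: 142.237.214.111
First usable = network + 1
Last usable = broadcast - 1
Range: 142.237.214.97 to 142.237.214.110


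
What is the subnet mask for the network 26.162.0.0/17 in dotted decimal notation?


/17 means 17 network bits, 15 host bits
Binary: 11111111111111111000000000000000
Mask: 255.255.128.0


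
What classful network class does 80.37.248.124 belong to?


First octet: 80
Binary: 01010000
0xxxxxxx -> Class A (1-126)
Class A, default mask 255.0.0.0 (/8)


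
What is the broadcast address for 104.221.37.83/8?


Network: 104.0.0.0/8
Host bits = 24
Set all host bits to 1:
Broadcast: 104.255.255.255


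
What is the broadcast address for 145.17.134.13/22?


Network: 145.17.132.0/22
Host bits = 10
Set all host bits to 1:
Broadcast: 145.17.135.255


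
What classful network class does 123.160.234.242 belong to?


First octet: 123
Binary: 01111011
0xxxxxxx -> Class A (1-126)
Class A, default mask 255.0.0.0 (/8)


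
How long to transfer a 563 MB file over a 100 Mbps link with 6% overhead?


Effective throughput = 100 * (1 - 6/100) = 94 Mbps
File size in Mb = 563 * 8 = 4504 Mb
Time = 4504 / 94
Time = 47.9149 seconds


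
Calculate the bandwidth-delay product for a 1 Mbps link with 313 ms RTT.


BDP = bandwidth * RTT
= 1 Mbps * 313 ms
= 1 * 1e6 * 313 / 1000 bits
= 313000 bits
= 39125 bytes
= 38.208 KB
BDP = 313000 bits (39125 bytes)


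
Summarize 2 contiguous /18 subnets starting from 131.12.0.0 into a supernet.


Original prefix: /18
Number of subnets: 2 = 2^1
New prefix = 18 - 1 = 17
Supernet: 131.12.0.0/17


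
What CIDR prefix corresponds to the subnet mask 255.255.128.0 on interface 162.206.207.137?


Binary: 11111111.11111111.10000000.00000000
Count leading 1s
Prefix: /17


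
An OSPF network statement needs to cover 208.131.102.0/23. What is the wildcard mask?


Subnet mask: 255.255.254.0
Wildcard = 255.255.255.255 - subnet mask
255 - 255 = 0
255 - 255 = 0
255 - 254 = 1
255 - 0 = 255
Wildcard: 0.0.1.255


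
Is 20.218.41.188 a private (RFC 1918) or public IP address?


RFC 1918 private ranges:
  10.0.0.0/8 (10.0.0.0 - 10.255.255.255)
  172.16.0.0/12 (172.16.0.0 - 172.31.255.255)
  192.168.0.0/16 (192.168.0.0 - 192.168.255.255)
Public (not in any RFC 1918 range)


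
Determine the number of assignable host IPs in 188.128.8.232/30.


Host bits = 32 - 30 = 2
Total addresses = 2^2 = 4
Usable = total - 2 (network and broadcast)
Usable hosts: 2


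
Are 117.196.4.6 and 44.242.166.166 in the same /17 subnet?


Mask: 255.255.128.0
117.196.4.6 AND mask = 117.196.0.0
44.242.166.166 AND mask = 44.242.128.0
No, different subnets (117.196.0.0 vs 44.242.128.0)


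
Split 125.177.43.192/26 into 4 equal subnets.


New prefix = 26 + 2 = 28
Each subnet has 16 addresses
  125.177.43.192/28
  125.177.43.208/28
  125.177.43.224/28
  125.177.43.240/28
Subnets: 125.177.43.192/28, 125.177.43.208/28, 125.177.43.224/28, 125.177.43.240/28


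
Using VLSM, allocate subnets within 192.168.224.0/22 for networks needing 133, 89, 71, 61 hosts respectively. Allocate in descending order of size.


133 hosts -> /24 (254 usable): 192.168.224.0/24
89 hosts -> /25 (126 usable): 192.168.225.0/25
71 hosts -> /25 (126 usable): 192.168.225.128/25
61 hosts -> /26 (62 usable): 192.168.226.0/26
Allocation: 192.168.224.0/24 (133 hosts, 254 usable); 192.168.225.0/25 (89 hosts, 126 usable); 192.168.225.128/25 (71 hosts, 126 usable); 192.168.226.0/26 (61 hosts, 62 usable)


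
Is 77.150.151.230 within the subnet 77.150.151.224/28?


Subnet network: 77.150.151.224
Test IP AND mask: 77.150.151.224
Yes, 77.150.151.230 is in 77.150.151.224/28


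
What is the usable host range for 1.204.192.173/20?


Network: 1.204.192.0
Broadcast: 1.204.207.255
First usable = network + 1
Last usable = broadcast - 1
Range: 1.204.192.1 to 1.204.207.254


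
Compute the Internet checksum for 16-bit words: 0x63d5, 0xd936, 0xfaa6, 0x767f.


Sum all words (with carry folding):
+ 0x63d5 = 0x63d5
+ 0xd936 = 0x3d0c
+ 0xfaa6 = 0x37b3
+ 0x767f = 0xae32
One's complement: ~0xae32
Checksum = 0x51cd


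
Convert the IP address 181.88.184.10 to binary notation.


181 = 10110101
88 = 01011000
184 = 10111000
10 = 00001010
Binary: 10110101.01011000.10111000.00001010


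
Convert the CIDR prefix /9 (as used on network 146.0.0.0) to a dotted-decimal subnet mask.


/9 means 9 network bits, 23 host bits
Binary: 11111111100000000000000000000000
Mask: 255.128.0.0


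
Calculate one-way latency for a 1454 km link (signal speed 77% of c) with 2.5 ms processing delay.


Speed = 0.77 * 3e5 km/s = 231000 km/s
Propagation delay = 1454 / 231000 = 0.0063 s = 6.2944 ms
Processing delay = 2.5 ms
Total one-way latency = 8.7944 ms


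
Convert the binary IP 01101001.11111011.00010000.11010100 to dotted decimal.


01101001 = 105
11111011 = 251
00010000 = 16
11010100 = 212
IP: 105.251.16.212


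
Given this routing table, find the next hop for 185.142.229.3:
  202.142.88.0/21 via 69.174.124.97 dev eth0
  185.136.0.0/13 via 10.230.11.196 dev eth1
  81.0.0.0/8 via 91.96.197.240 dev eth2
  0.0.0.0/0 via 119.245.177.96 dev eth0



Longest prefix match for 185.142.229.3:
  /21 202.142.88.0: no
  /13 185.136.0.0: MATCH
  /8 81.0.0.0: no
  /0 0.0.0.0: MATCH
Selected: next-hop 10.230.11.196 via eth1 (matched /13)


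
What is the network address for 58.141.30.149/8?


IP:   00111010.10001101.00011110.10010101
Mask: 11111111.00000000.00000000.00000000
AND operation:
Net:  00111010.00000000.00000000.00000000
Network: 58.0.0.0/8


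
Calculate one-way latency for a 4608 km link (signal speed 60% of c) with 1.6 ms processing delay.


Speed = 0.6 * 3e5 km/s = 180000 km/s
Propagation delay = 4608 / 180000 = 0.0256 s = 25.6 ms
Processing delay = 1.6 ms
Total one-way latency = 27.2 ms


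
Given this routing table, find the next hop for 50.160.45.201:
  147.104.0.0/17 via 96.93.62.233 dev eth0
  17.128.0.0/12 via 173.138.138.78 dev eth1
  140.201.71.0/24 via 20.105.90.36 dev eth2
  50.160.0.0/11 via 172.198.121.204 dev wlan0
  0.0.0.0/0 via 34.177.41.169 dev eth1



Longest prefix match for 50.160.45.201:
  /17 147.104.0.0: no
  /12 17.128.0.0: no
  /24 140.201.71.0: no
  /11 50.160.0.0: MATCH
  /0 0.0.0.0: MATCH
Selected: next-hop 172.198.121.204 via wlan0 (matched /11)


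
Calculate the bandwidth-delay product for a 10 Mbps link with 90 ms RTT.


BDP = bandwidth * RTT
= 10 Mbps * 90 ms
= 10 * 1e6 * 90 / 1000 bits
= 900000 bits
= 112500 bytes
= 109.8633 KB
BDP = 900000 bits (112500 bytes)


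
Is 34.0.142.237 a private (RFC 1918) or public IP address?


RFC 1918 private ranges:
  10.0.0.0/8 (10.0.0.0 - 10.255.255.255)
  172.16.0.0/12 (172.16.0.0 - 172.31.255.255)
  192.168.0.0/16 (192.168.0.0 - 192.168.255.255)
Public (not in any RFC 1918 range)


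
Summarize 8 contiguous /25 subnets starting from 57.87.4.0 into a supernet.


Original prefix: /25
Number of subnets: 8 = 2^3
New prefix = 25 - 3 = 22
Supernet: 57.87.4.0/22


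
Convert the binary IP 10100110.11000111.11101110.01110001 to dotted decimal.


10100110 = 166
11000111 = 199
11101110 = 238
01110001 = 113
IP: 166.199.238.113


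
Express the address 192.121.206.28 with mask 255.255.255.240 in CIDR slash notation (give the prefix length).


Binary: 11111111.11111111.11111111.11110000
Count leading 1s
Prefix: /28


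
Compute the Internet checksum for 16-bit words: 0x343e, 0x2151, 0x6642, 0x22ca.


Sum all words (with carry folding):
+ 0x343e = 0x343e
+ 0x2151 = 0x558f
+ 0x6642 = 0xbbd1
+ 0x22ca = 0xde9b
One's complement: ~0xde9b
Checksum = 0x2164


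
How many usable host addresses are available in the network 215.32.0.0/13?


Host bits = 32 - 13 = 19
Total addresses = 2^19 = 524288
Usable = total - 2 (network and broadcast)
Usable hosts: 524286


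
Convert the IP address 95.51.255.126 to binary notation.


95 = 01011111
51 = 00110011
255 = 11111111
126 = 01111110
Binary: 01011111.00110011.11111111.01111110


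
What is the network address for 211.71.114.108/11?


IP:   11010011.01000111.01110010.01101100
Mask: 11111111.11100000.00000000.00000000
AND operation:
Net:  11010011.01000000.00000000.00000000
Network: 211.64.0.0/11


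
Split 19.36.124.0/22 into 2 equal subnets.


New prefix = 22 + 1 = 23
Each subnet has 512 addresses
  19.36.124.0/23
  19.36.126.0/23
Subnets: 19.36.124.0/23, 19.36.126.0/23


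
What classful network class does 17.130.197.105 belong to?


First octet: 17
Binary: 00010001
0xxxxxxx -> Class A (1-126)
Class A, default mask 255.0.0.0 (/8)


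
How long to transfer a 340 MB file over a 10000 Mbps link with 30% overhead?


Effective throughput = 10000 * (1 - 30/100) = 7000 Mbps
File size in Mb = 340 * 8 = 2720 Mb
Time = 2720 / 7000
Time = 0.3886 seconds


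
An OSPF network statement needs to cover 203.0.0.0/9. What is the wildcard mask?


Subnet mask: 255.128.0.0
Wildcard = 255.255.255.255 - subnet mask
255 - 255 = 0
255 - 128 = 127
255 - 0 = 255
255 - 0 = 255
Wildcard: 0.127.255.255


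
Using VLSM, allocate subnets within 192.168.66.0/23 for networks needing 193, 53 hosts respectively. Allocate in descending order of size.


193 hosts -> /24 (254 usable): 192.168.66.0/24
53 hosts -> /26 (62 usable): 192.168.67.0/26
Allocation: 192.168.66.0/24 (193 hosts, 254 usable); 192.168.67.0/26 (53 hosts, 62 usable)


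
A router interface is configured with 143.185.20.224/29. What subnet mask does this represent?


/29 means 29 network bits, 3 host bits
Binary: 11111111111111111111111111111000
Mask: 255.255.255.248


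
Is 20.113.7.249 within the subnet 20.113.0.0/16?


Subnet network: 20.113.0.0
Test IP AND mask: 20.113.0.0
Yes, 20.113.7.249 is in 20.113.0.0/16


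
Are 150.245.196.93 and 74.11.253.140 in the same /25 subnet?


Mask: 255.255.255.128
150.245.196.93 AND mask = 150.245.196.0
74.11.253.140 AND mask = 74.11.253.128
No, different subnets (150.245.196.0 vs 74.11.253.128)


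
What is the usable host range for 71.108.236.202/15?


Network: 71.108.0.0
Broadcast: 71.109.255.255
First usable = network + 1
Last usable = broadcast - 1
Range: 71.108.0.1 to 71.109.255.254


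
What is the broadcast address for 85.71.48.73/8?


Network: 85.0.0.0/8
Host bits = 24
Set all host bits to 1:
Broadcast: 85.255.255.255


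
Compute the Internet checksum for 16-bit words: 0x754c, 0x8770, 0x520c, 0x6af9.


Sum all words (with carry folding):
+ 0x754c = 0x754c
+ 0x8770 = 0xfcbc
+ 0x520c = 0x4ec9
+ 0x6af9 = 0xb9c2
One's complement: ~0xb9c2
Checksum = 0x463d


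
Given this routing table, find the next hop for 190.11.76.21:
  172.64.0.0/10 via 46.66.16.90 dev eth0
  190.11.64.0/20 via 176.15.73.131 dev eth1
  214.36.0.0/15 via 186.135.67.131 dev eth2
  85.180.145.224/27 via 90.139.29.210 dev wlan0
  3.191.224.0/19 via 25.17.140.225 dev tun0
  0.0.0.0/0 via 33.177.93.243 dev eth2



Longest prefix match for 190.11.76.21:
  /10 172.64.0.0: no
  /20 190.11.64.0: MATCH
  /15 214.36.0.0: no
  /27 85.180.145.224: no
  /19 3.191.224.0: no
  /0 0.0.0.0: MATCH
Selected: next-hop 176.15.73.131 via eth1 (matched /20)


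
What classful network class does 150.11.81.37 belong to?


First octet: 150
Binary: 10010110
10xxxxxx -> Class B (128-191)
Class B, default mask 255.255.0.0 (/16)


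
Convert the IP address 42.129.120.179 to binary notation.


42 = 00101010
129 = 10000001
120 = 01111000
179 = 10110011
Binary: 00101010.10000001.01111000.10110011


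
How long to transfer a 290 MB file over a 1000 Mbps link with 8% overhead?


Effective throughput = 1000 * (1 - 8/100) = 920 Mbps
File size in Mb = 290 * 8 = 2320 Mb
Time = 2320 / 920
Time = 2.5217 seconds


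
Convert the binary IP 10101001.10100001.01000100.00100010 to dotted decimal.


10101001 = 169
10100001 = 161
01000100 = 68
00100010 = 34
IP: 169.161.68.34


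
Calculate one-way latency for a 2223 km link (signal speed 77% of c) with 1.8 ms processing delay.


Speed = 0.77 * 3e5 km/s = 231000 km/s
Propagation delay = 2223 / 231000 = 0.0096 s = 9.6234 ms
Processing delay = 1.8 ms
Total one-way latency = 11.4234 ms


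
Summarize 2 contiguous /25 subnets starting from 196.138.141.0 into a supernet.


Original prefix: /25
Number of subnets: 2 = 2^1
New prefix = 25 - 1 = 24
Supernet: 196.138.141.0/24


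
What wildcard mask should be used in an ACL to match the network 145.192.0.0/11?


Subnet mask: 255.224.0.0
Wildcard = 255.255.255.255 - subnet mask
255 - 255 = 0
255 - 224 = 31
255 - 0 = 255
255 - 0 = 255
Wildcard: 0.31.255.255


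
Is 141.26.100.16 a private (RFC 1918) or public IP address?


RFC 1918 private ranges:
  10.0.0.0/8 (10.0.0.0 - 10.255.255.255)
  172.16.0.0/12 (172.16.0.0 - 172.31.255.255)
  192.168.0.0/16 (192.168.0.0 - 192.168.255.255)
Public (not in any RFC 1918 range)


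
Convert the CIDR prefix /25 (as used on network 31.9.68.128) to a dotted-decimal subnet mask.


/25 means 25 network bits, 7 host bits
Binary: 11111111111111111111111110000000
Mask: 255.255.255.128


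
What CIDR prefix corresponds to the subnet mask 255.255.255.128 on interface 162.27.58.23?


Binary: 11111111.11111111.11111111.10000000
Count leading 1s
Prefix: /25


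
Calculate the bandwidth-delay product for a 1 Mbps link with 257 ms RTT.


BDP = bandwidth * RTT
= 1 Mbps * 257 ms
= 1 * 1e6 * 257 / 1000 bits
= 257000 bits
= 32125 bytes
= 31.3721 KB
BDP = 257000 bits (32125 bytes)


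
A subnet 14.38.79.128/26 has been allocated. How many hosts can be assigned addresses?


Host bits = 32 - 26 = 6
Total addresses = 2^6 = 64
Usable = total - 2 (network and broadcast)
Usable hosts: 62


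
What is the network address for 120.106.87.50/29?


IP:   01111000.01101010.01010111.00110010
Mask: 11111111.11111111.11111111.11111000
AND operation:
Net:  01111000.01101010.01010111.00110000
Network: 120.106.87.48/29


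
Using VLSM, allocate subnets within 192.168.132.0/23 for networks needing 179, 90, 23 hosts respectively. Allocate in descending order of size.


179 hosts -> /24 (254 usable): 192.168.132.0/24
90 hosts -> /25 (126 usable): 192.168.133.0/25
23 hosts -> /27 (30 usable): 192.168.133.128/27
Allocation: 192.168.132.0/24 (179 hosts, 254 usable); 192.168.133.0/25 (90 hosts, 126 usable); 192.168.133.128/27 (23 hosts, 30 usable)


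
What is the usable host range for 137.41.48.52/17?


Network: 137.41.0.0
Broadcast: 137.41.127.255
First usable = network + 1
Last usable = broadcast - 1
Range: 137.41.0.1 to 137.41.127.254


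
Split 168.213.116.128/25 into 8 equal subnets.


New prefix = 25 + 3 = 28
Each subnet has 16 addresses
  168.213.116.128/28
  168.213.116.144/28
  168.213.116.160/28
  168.213.116.176/28
  168.213.116.192/28
  168.213.116.208/28
  168.213.116.224/28
  168.213.116.240/28
Subnets: 168.213.116.128/28, 168.213.116.144/28, 168.213.116.160/28, 168.213.116.176/28, 168.213.116.192/28, 168.213.116.208/28, 168.213.116.224/28, 168.213.116.240/28


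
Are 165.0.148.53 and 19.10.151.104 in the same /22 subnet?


Mask: 255.255.252.0
165.0.148.53 AND mask = 165.0.148.0
19.10.151.104 AND mask = 19.10.148.0
No, different subnets (165.0.148.0 vs 19.10.148.0)


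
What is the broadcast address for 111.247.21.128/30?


Network: 111.247.21.128/30
Host bits = 2
Set all host bits to 1:
Broadcast: 111.247.21.131


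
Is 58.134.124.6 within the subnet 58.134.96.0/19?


Subnet network: 58.134.96.0
Test IP AND mask: 58.134.96.0
Yes, 58.134.124.6 is in 58.134.96.0/19


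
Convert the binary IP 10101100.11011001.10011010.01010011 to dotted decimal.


10101100 = 172
11011001 = 217
10011010 = 154
01010011 = 83
IP: 172.217.154.83


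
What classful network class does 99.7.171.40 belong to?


First octet: 99
Binary: 01100011
0xxxxxxx -> Class A (1-126)
Class A, default mask 255.0.0.0 (/8)


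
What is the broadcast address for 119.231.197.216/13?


Network: 119.224.0.0/13
Host bits = 19
Set all host bits to 1:
Broadcast: 119.231.255.255


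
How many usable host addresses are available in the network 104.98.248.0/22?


Host bits = 32 - 22 = 10
Total addresses = 2^10 = 1024
Usable = total - 2 (network and broadcast)
Usable hosts: 1022


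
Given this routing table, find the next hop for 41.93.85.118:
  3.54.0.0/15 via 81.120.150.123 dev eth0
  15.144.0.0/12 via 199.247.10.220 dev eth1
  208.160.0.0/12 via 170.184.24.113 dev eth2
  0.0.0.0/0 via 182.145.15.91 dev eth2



Longest prefix match for 41.93.85.118:
  /15 3.54.0.0: no
  /12 15.144.0.0: no
  /12 208.160.0.0: no
  /0 0.0.0.0: MATCH
Selected: next-hop 182.145.15.91 via eth2 (matched /0)


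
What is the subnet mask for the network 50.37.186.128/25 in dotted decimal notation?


/25 means 25 network bits, 7 host bits
Binary: 11111111111111111111111110000000
Mask: 255.255.255.128


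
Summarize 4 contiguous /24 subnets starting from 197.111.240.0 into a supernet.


Original prefix: /24
Number of subnets: 4 = 2^2
New prefix = 24 - 2 = 22
Supernet: 197.111.240.0/22


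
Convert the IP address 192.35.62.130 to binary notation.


192 = 11000000
35 = 00100011
62 = 00111110
130 = 10000010
Binary: 11000000.00100011.00111110.10000010


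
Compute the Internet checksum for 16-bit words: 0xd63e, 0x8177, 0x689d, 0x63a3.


Sum all words (with carry folding):
+ 0xd63e = 0xd63e
+ 0x8177 = 0x57b6
+ 0x689d = 0xc053
+ 0x63a3 = 0x23f7
One's complement: ~0x23f7
Checksum = 0xdc08


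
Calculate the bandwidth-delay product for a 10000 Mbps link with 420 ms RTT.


BDP = bandwidth * RTT
= 10000 Mbps * 420 ms
= 10000 * 1e6 * 420 / 1000 bits
= 4200000000 bits
= 525000000 bytes
= 512695.3125 KB
BDP = 4200000000 bits (525000000 bytes)


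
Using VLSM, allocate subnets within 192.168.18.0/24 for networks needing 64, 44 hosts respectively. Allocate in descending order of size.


64 hosts -> /25 (126 usable): 192.168.18.0/25
44 hosts -> /26 (62 usable): 192.168.18.128/26
Allocation: 192.168.18.0/25 (64 hosts, 126 usable); 192.168.18.128/26 (44 hosts, 62 usable)


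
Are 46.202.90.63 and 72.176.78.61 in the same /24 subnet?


Mask: 255.255.255.0
46.202.90.63 AND mask = 46.202.90.0
72.176.78.61 AND mask = 72.176.78.0
No, different subnets (46.202.90.0 vs 72.176.78.0)


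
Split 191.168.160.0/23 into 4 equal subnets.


New prefix = 23 + 2 = 25
Each subnet has 128 addresses
  191.168.160.0/25
  191.168.160.128/25
  191.168.161.0/25
  191.168.161.128/25
Subnets: 191.168.160.0/25, 191.168.160.128/25, 191.168.161.0/25, 191.168.161.128/25


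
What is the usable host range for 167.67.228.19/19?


Network: 167.67.224.0
Broadcast: 167.67.255.255
First usable = network + 1
Last usable = broadcast - 1
Range: 167.67.224.1 to 167.67.255.254


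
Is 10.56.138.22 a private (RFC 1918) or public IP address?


RFC 1918 private ranges:
  10.0.0.0/8 (10.0.0.0 - 10.255.255.255)
  172.16.0.0/12 (172.16.0.0 - 172.31.255.255)
  192.168.0.0/16 (192.168.0.0 - 192.168.255.255)
Private (in 10.0.0.0/8)


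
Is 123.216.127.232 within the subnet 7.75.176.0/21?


Subnet network: 7.75.176.0
Test IP AND mask: 123.216.120.0
No, 123.216.127.232 is not in 7.75.176.0/21


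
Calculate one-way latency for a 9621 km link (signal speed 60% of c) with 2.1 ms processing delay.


Speed = 0.6 * 3e5 km/s = 180000 km/s
Propagation delay = 9621 / 180000 = 0.0534 s = 53.45 ms
Processing delay = 2.1 ms
Total one-way latency = 55.55 ms


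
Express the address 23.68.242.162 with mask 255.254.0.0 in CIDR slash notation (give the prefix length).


Binary: 11111111.11111110.00000000.00000000
Count leading 1s
Prefix: /15


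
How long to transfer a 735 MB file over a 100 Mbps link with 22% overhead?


Effective throughput = 100 * (1 - 22/100) = 78 Mbps
File size in Mb = 735 * 8 = 5880 Mb
Time = 5880 / 78
Time = 75.3846 seconds


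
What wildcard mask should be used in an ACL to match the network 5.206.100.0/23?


Subnet mask: 255.255.254.0
Wildcard = 255.255.255.255 - subnet mask
255 - 255 = 0
255 - 255 = 0
255 - 254 = 1
255 - 0 = 255
Wildcard: 0.0.1.255


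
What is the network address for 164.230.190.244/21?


IP:   10100100.11100110.10111110.11110100
Mask: 11111111.11111111.11111000.00000000
AND operation:
Net:  10100100.11100110.10111000.00000000
Network: 164.230.184.0/21


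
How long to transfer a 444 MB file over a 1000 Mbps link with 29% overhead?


Effective throughput = 1000 * (1 - 29/100) = 710 Mbps
File size in Mb = 444 * 8 = 3552 Mb
Time = 3552 / 710
Time = 5.0028 seconds


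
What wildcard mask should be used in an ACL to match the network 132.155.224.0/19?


Subnet mask: 255.255.224.0
Wildcard = 255.255.255.255 - subnet mask
255 - 255 = 0
255 - 255 = 0
255 - 224 = 31
255 - 0 = 255
Wildcard: 0.0.31.255


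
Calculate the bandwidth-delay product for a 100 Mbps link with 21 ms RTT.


BDP = bandwidth * RTT
= 100 Mbps * 21 ms
= 100 * 1e6 * 21 / 1000 bits
= 2100000 bits
= 262500 bytes
= 256.3477 KB
BDP = 2100000 bits (262500 bytes)


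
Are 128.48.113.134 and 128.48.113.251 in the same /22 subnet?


Mask: 255.255.252.0
128.48.113.134 AND mask = 128.48.112.0
128.48.113.251 AND mask = 128.48.112.0
Yes, same subnet (128.48.112.0)


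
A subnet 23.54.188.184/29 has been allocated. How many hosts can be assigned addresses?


Host bits = 32 - 29 = 3
Total addresses = 2^3 = 8
Usable = total - 2 (network and broadcast)
Usable hosts: 6


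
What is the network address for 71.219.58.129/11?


IP:   01000111.11011011.00111010.10000001
Mask: 11111111.11100000.00000000.00000000
AND operation:
Net:  01000111.11000000.00000000.00000000
Network: 71.192.0.0/11


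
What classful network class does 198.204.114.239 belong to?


First octet: 198
Binary: 11000110
110xxxxx -> Class C (192-223)
Class C, default mask 255.255.255.0 (/24)


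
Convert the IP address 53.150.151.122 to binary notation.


53 = 00110101
150 = 10010110
151 = 10010111
122 = 01111010
Binary: 00110101.10010110.10010111.01111010


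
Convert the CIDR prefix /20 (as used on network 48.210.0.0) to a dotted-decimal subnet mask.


/20 means 20 network bits, 12 host bits
Binary: 11111111111111111111000000000000
Mask: 255.255.240.0


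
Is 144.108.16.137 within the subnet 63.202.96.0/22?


Subnet network: 63.202.96.0
Test IP AND mask: 144.108.16.0
No, 144.108.16.137 is not in 63.202.96.0/22


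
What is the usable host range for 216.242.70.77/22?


Network: 216.242.68.0
Broadcast: 216.242.71.255
First usable = network + 1
Last usable = broadcast - 1
Range: 216.242.68.1 to 216.242.71.254


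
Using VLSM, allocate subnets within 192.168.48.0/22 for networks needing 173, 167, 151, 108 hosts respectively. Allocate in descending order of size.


173 hosts -> /24 (254 usable): 192.168.48.0/24
167 hosts -> /24 (254 usable): 192.168.49.0/24
151 hosts -> /24 (254 usable): 192.168.50.0/24
108 hosts -> /25 (126 usable): 192.168.51.0/25
Allocation: 192.168.48.0/24 (173 hosts, 254 usable); 192.168.49.0/24 (167 hosts, 254 usable); 192.168.50.0/24 (151 hosts, 254 usable); 192.168.51.0/25 (108 hosts, 126 usable)


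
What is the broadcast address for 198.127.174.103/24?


Network: 198.127.174.0/24
Host bits = 8
Set all host bits to 1:
Broadcast: 198.127.174.255


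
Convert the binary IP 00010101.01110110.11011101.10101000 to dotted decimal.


00010101 = 21
01110110 = 118
11011101 = 221
10101000 = 168
IP: 21.118.221.168


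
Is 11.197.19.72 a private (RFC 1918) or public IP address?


RFC 1918 private ranges:
  10.0.0.0/8 (10.0.0.0 - 10.255.255.255)
  172.16.0.0/12 (172.16.0.0 - 172.31.255.255)
  192.168.0.0/16 (192.168.0.0 - 192.168.255.255)
Public (not in any RFC 1918 range)


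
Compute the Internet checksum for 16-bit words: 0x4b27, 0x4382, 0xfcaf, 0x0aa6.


Sum all words (with carry folding):
+ 0x4b27 = 0x4b27
+ 0x4382 = 0x8ea9
+ 0xfcaf = 0x8b59
+ 0x0aa6 = 0x95ff
One's complement: ~0x95ff
Checksum = 0x6a00


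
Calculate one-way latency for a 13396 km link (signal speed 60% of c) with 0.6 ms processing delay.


Speed = 0.6 * 3e5 km/s = 180000 km/s
Propagation delay = 13396 / 180000 = 0.0744 s = 74.4222 ms
Processing delay = 0.6 ms
Total one-way latency = 75.0222 ms


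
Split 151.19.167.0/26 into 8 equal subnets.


New prefix = 26 + 3 = 29
Each subnet has 8 addresses
  151.19.167.0/29
  151.19.167.8/29
  151.19.167.16/29
  151.19.167.24/29
  151.19.167.32/29
  151.19.167.40/29
  151.19.167.48/29
  151.19.167.56/29
Subnets: 151.19.167.0/29, 151.19.167.8/29, 151.19.167.16/29, 151.19.167.24/29, 151.19.167.32/29, 151.19.167.40/29, 151.19.167.48/29, 151.19.167.56/29


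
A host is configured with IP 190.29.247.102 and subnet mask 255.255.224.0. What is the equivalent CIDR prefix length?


Binary: 11111111.11111111.11100000.00000000
Count leading 1s
Prefix: /19


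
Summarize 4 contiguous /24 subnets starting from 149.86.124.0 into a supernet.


Original prefix: /24
Number of subnets: 4 = 2^2
New prefix = 24 - 2 = 22
Supernet: 149.86.124.0/22


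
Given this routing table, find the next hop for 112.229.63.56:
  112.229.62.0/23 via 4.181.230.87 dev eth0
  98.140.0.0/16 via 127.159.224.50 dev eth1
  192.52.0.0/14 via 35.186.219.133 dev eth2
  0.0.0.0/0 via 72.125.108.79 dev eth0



Longest prefix match for 112.229.63.56:
  /23 112.229.62.0: MATCH
  /16 98.140.0.0: no
  /14 192.52.0.0: no
  /0 0.0.0.0: MATCH
Selected: next-hop 4.181.230.87 via eth0 (matched /23)


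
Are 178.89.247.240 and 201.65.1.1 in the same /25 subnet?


Mask: 255.255.255.128
178.89.247.240 AND mask = 178.89.247.128
201.65.1.1 AND mask = 201.65.1.0
No, different subnets (178.89.247.128 vs 201.65.1.0)


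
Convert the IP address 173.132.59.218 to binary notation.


173 = 10101101
132 = 10000100
59 = 00111011
218 = 11011010
Binary: 10101101.10000100.00111011.11011010


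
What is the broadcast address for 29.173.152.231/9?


Network: 29.128.0.0/9
Host bits = 23
Set all host bits to 1:
Broadcast: 29.255.255.255


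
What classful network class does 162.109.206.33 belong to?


First octet: 162
Binary: 10100010
10xxxxxx -> Class B (128-191)
Class B, default mask 255.255.0.0 (/16)


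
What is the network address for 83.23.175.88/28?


IP:   01010011.00010111.10101111.01011000
Mask: 11111111.11111111.11111111.11110000
AND operation:
Net:  01010011.00010111.10101111.01010000
Network: 83.23.175.80/28


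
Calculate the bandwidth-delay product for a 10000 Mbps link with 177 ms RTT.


BDP = bandwidth * RTT
= 10000 Mbps * 177 ms
= 10000 * 1e6 * 177 / 1000 bits
= 1770000000 bits
= 221250000 bytes
= 216064.4531 KB
BDP = 1770000000 bits (221250000 bytes)


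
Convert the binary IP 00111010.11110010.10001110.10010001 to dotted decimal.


00111010 = 58
11110010 = 242
10001110 = 142
10010001 = 145
IP: 58.242.142.145


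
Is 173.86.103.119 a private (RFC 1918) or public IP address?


RFC 1918 private ranges:
  10.0.0.0/8 (10.0.0.0 - 10.255.255.255)
  172.16.0.0/12 (172.16.0.0 - 172.31.255.255)
  192.168.0.0/16 (192.168.0.0 - 192.168.255.255)
Public (not in any RFC 1918 range)


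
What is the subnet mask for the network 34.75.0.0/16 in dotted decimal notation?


/16 means 16 network bits, 16 host bits
Binary: 11111111111111110000000000000000
Mask: 255.255.0.0


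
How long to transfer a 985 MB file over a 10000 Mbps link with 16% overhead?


Effective throughput = 10000 * (1 - 16/100) = 8400 Mbps
File size in Mb = 985 * 8 = 7880 Mb
Time = 7880 / 8400
Time = 0.9381 seconds


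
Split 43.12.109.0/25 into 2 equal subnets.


New prefix = 25 + 1 = 26
Each subnet has 64 addresses
  43.12.109.0/26
  43.12.109.64/26
Subnets: 43.12.109.0/26, 43.12.109.64/26


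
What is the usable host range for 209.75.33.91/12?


Network: 209.64.0.0
Broadcast: 209.79.255.255
First usable = network + 1
Last usable = broadcast - 1
Range: 209.64.0.1 to 209.79.255.254


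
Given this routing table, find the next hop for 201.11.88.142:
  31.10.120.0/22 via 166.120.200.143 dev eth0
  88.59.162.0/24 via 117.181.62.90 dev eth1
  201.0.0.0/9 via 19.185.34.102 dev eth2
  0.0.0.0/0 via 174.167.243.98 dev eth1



Longest prefix match for 201.11.88.142:
  /22 31.10.120.0: no
  /24 88.59.162.0: no
  /9 201.0.0.0: MATCH
  /0 0.0.0.0: MATCH
Selected: next-hop 19.185.34.102 via eth2 (matched /9)


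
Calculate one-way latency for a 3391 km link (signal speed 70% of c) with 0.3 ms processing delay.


Speed = 0.7 * 3e5 km/s = 210000 km/s
Propagation delay = 3391 / 210000 = 0.0161 s = 16.1476 ms
Processing delay = 0.3 ms
Total one-way latency = 16.4476 ms


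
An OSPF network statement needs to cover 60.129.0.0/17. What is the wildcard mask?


Subnet mask: 255.255.128.0
Wildcard = 255.255.255.255 - subnet mask
255 - 255 = 0
255 - 255 = 0
255 - 128 = 127
255 - 0 = 255
Wildcard: 0.0.127.255


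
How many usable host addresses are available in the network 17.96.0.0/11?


Host bits = 32 - 11 = 21
Total addresses = 2^21 = 2097152
Usable = total - 2 (network and broadcast)
Usable hosts: 2097150


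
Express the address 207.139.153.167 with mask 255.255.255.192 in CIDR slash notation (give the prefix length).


Binary: 11111111.11111111.11111111.11000000
Count leading 1s
Prefix: /26


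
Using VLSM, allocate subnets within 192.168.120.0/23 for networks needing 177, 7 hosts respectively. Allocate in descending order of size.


177 hosts -> /24 (254 usable): 192.168.120.0/24
7 hosts -> /28 (14 usable): 192.168.121.0/28
Allocation: 192.168.120.0/24 (177 hosts, 254 usable); 192.168.121.0/28 (7 hosts, 14 usable)


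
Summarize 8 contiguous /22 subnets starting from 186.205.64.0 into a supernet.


Original prefix: /22
Number of subnets: 8 = 2^3
New prefix = 22 - 3 = 19
Supernet: 186.205.64.0/19


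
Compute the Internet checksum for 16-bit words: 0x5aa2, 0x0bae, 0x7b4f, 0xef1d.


Sum all words (with carry folding):
+ 0x5aa2 = 0x5aa2
+ 0x0bae = 0x6650
+ 0x7b4f = 0xe19f
+ 0xef1d = 0xd0bd
One's complement: ~0xd0bd
Checksum = 0x2f42


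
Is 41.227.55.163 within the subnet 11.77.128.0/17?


Subnet network: 11.77.128.0
Test IP AND mask: 41.227.0.0
No, 41.227.55.163 is not in 11.77.128.0/17


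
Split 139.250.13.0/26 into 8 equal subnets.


New prefix = 26 + 3 = 29
Each subnet has 8 addresses
  139.250.13.0/29
  139.250.13.8/29
  139.250.13.16/29
  139.250.13.24/29
  139.250.13.32/29
  139.250.13.40/29
  139.250.13.48/29
  139.250.13.56/29
Subnets: 139.250.13.0/29, 139.250.13.8/29, 139.250.13.16/29, 139.250.13.24/29, 139.250.13.32/29, 139.250.13.40/29, 139.250.13.48/29, 139.250.13.56/29


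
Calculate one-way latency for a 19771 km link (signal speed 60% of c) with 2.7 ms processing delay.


Speed = 0.6 * 3e5 km/s = 180000 km/s
Propagation delay = 19771 / 180000 = 0.1098 s = 109.8389 ms
Processing delay = 2.7 ms
Total one-way latency = 112.5389 ms


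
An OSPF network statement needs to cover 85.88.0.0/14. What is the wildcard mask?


Subnet mask: 255.252.0.0
Wildcard = 255.255.255.255 - subnet mask
255 - 255 = 0
255 - 252 = 3
255 - 0 = 255
255 - 0 = 255
Wildcard: 0.3.255.255


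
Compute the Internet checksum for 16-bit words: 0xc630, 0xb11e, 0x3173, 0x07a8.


Sum all words (with carry folding):
+ 0xc630 = 0xc630
+ 0xb11e = 0x774f
+ 0x3173 = 0xa8c2
+ 0x07a8 = 0xb06a
One's complement: ~0xb06a
Checksum = 0x4f95


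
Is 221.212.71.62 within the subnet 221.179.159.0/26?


Subnet network: 221.179.159.0
Test IP AND mask: 221.212.71.0
No, 221.212.71.62 is not in 221.179.159.0/26


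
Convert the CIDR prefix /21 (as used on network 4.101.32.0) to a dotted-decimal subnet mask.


/21 means 21 network bits, 11 host bits
Binary: 11111111111111111111100000000000
Mask: 255.255.248.0


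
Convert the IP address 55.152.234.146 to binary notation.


55 = 00110111
152 = 10011000
234 = 11101010
146 = 10010010
Binary: 00110111.10011000.11101010.10010010


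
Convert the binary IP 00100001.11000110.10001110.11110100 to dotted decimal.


00100001 = 33
11000110 = 198
10001110 = 142
11110100 = 244
IP: 33.198.142.244


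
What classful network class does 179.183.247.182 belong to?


First octet: 179
Binary: 10110011
10xxxxxx -> Class B (128-191)
Class B, default mask 255.255.0.0 (/16)


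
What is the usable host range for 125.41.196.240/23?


Network: 125.41.196.0
Broadcast: 125.41.197.255
First usable = network + 1
Last usable = broadcast - 1
Range: 125.41.196.1 to 125.41.197.254


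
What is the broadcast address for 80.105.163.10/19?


Network: 80.105.160.0/19
Host bits = 13
Set all host bits to 1:
Broadcast: 80.105.191.255


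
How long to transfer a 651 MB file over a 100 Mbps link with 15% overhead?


Effective throughput = 100 * (1 - 15/100) = 85 Mbps
File size in Mb = 651 * 8 = 5208 Mb
Time = 5208 / 85
Time = 61.2706 seconds


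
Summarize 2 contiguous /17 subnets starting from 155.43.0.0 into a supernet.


Original prefix: /17
Number of subnets: 2 = 2^1
New prefix = 17 - 1 = 16
Supernet: 155.43.0.0/16


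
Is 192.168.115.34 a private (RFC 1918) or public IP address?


RFC 1918 private ranges:
  10.0.0.0/8 (10.0.0.0 - 10.255.255.255)
  172.16.0.0/12 (172.16.0.0 - 172.31.255.255)
  192.168.0.0/16 (192.168.0.0 - 192.168.255.255)
Private (in 192.168.0.0/16)


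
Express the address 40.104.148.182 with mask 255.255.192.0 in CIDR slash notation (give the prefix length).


Binary: 11111111.11111111.11000000.00000000
Count leading 1s
Prefix: /18


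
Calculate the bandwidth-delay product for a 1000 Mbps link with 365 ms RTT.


BDP = bandwidth * RTT
= 1000 Mbps * 365 ms
= 1000 * 1e6 * 365 / 1000 bits
= 365000000 bits
= 45625000 bytes
= 44555.6641 KB
BDP = 365000000 bits (45625000 bytes)


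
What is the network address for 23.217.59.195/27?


IP:   00010111.11011001.00111011.11000011
Mask: 11111111.11111111.11111111.11100000
AND operation:
Net:  00010111.11011001.00111011.11000000
Network: 23.217.59.192/27


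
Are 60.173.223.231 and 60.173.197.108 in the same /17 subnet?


Mask: 255.255.128.0
60.173.223.231 AND mask = 60.173.128.0
60.173.197.108 AND mask = 60.173.128.0
Yes, same subnet (60.173.128.0)


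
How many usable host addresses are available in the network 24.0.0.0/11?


Host bits = 32 - 11 = 21
Total addresses = 2^21 = 2097152
Usable = total - 2 (network and broadcast)
Usable hosts: 2097150


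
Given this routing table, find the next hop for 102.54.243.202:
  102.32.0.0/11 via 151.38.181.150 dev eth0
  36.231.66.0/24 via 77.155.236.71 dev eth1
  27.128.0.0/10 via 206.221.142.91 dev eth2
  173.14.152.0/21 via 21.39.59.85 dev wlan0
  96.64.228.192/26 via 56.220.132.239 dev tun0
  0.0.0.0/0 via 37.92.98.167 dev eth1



Longest prefix match for 102.54.243.202:
  /11 102.32.0.0: MATCH
  /24 36.231.66.0: no
  /10 27.128.0.0: no
  /21 173.14.152.0: no
  /26 96.64.228.192: no
  /0 0.0.0.0: MATCH
Selected: next-hop 151.38.181.150 via eth0 (matched /11)


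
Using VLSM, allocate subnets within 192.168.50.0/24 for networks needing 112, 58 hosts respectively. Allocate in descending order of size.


112 hosts -> /25 (126 usable): 192.168.50.0/25
58 hosts -> /26 (62 usable): 192.168.50.128/26
Allocation: 192.168.50.0/25 (112 hosts, 126 usable); 192.168.50.128/26 (58 hosts, 62 usable)


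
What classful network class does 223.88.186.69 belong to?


First octet: 223
Binary: 11011111
110xxxxx -> Class C (192-223)
Class C, default mask 255.255.255.0 (/24)
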